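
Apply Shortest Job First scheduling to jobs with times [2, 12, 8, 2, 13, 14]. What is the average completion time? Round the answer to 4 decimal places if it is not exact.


SJF order (ascending): [2, 2, 8, 12, 13, 14]
Completion times:
  Job 1: burst=2, C=2
  Job 2: burst=2, C=4
  Job 3: burst=8, C=12
  Job 4: burst=12, C=24
  Job 5: burst=13, C=37
  Job 6: burst=14, C=51
Average completion = 130/6 = 21.6667

21.6667


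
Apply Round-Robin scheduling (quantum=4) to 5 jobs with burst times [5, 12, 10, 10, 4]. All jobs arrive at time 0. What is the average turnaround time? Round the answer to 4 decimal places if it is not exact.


Time quantum = 4
Execution trace:
  J1 runs 4 units, time = 4
  J2 runs 4 units, time = 8
  J3 runs 4 units, time = 12
  J4 runs 4 units, time = 16
  J5 runs 4 units, time = 20
  J1 runs 1 units, time = 21
  J2 runs 4 units, time = 25
  J3 runs 4 units, time = 29
  J4 runs 4 units, time = 33
  J2 runs 4 units, time = 37
  J3 runs 2 units, time = 39
  J4 runs 2 units, time = 41
Finish times: [21, 37, 39, 41, 20]
Average turnaround = 158/5 = 31.6

31.6


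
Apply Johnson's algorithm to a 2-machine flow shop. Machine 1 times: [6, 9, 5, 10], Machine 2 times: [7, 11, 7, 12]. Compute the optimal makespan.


Apply Johnson's rule:
  Group 1 (a <= b): [(3, 5, 7), (1, 6, 7), (2, 9, 11), (4, 10, 12)]
  Group 2 (a > b): []
Optimal job order: [3, 1, 2, 4]
Schedule:
  Job 3: M1 done at 5, M2 done at 12
  Job 1: M1 done at 11, M2 done at 19
  Job 2: M1 done at 20, M2 done at 31
  Job 4: M1 done at 30, M2 done at 43
Makespan = 43

43


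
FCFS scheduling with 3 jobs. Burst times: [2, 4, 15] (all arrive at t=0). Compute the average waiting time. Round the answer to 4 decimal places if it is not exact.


FCFS order (as given): [2, 4, 15]
Waiting times:
  Job 1: wait = 0
  Job 2: wait = 2
  Job 3: wait = 6
Sum of waiting times = 8
Average waiting time = 8/3 = 2.6667

2.6667


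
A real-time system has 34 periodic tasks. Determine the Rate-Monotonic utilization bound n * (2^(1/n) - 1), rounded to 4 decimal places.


Compute 2^(1/34) = 1.0205959096
Subtract 1: 1.0205959096 - 1 = 0.0205959096
Multiply by n: 34 * 0.0205959096 = 0.7002609264
Round to 4 dp: 0.7003

0.7003


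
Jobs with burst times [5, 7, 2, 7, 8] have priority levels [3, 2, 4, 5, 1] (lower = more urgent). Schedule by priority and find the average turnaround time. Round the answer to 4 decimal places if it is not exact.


Sort by priority (ascending = highest first):
Order: [(1, 8), (2, 7), (3, 5), (4, 2), (5, 7)]
Completion times:
  Priority 1, burst=8, C=8
  Priority 2, burst=7, C=15
  Priority 3, burst=5, C=20
  Priority 4, burst=2, C=22
  Priority 5, burst=7, C=29
Average turnaround = 94/5 = 18.8

18.8


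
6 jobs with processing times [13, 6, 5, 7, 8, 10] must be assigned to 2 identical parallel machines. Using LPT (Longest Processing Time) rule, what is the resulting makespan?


Sort jobs in decreasing order (LPT): [13, 10, 8, 7, 6, 5]
Assign each job to the least loaded machine:
  Machine 1: jobs [13, 7, 5], load = 25
  Machine 2: jobs [10, 8, 6], load = 24
Makespan = max load = 25

25


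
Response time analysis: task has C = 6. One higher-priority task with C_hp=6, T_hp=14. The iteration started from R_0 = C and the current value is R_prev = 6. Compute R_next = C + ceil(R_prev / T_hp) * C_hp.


R_next = C + ceil(R_prev / T_hp) * C_hp
ceil(6 / 14) = ceil(0.4286) = 1
Interference = 1 * 6 = 6
R_next = 6 + 6 = 12

12


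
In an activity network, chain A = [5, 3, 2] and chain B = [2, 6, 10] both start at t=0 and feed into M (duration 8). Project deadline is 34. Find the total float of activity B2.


Forward pass: ES(B2) = sum of predecessors on chain B = 2
EF = ES + duration = 2 + 6 = 8
Backward pass: LF(M) = deadline = 34; LS(M) = 34 - 8 = 26
LF(B2) = LS(M) - sum(successors on chain B) = 26 - 10 = 16
LS = LF - duration = 16 - 6 = 10
Total float = LS - ES = 10 - 2 = 8

8


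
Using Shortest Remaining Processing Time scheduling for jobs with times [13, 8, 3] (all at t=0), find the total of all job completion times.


Since all jobs arrive at t=0, SRPT equals SPT ordering.
SPT order: [3, 8, 13]
Completion times:
  Job 1: p=3, C=3
  Job 2: p=8, C=11
  Job 3: p=13, C=24
Total completion time = 3 + 11 + 24 = 38

38


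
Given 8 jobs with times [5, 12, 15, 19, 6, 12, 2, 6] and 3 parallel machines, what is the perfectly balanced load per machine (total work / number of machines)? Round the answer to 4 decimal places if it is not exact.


Total processing time = 5 + 12 + 15 + 19 + 6 + 12 + 2 + 6 = 77
Number of machines = 3
Ideal balanced load = 77 / 3 = 25.6667

25.6667


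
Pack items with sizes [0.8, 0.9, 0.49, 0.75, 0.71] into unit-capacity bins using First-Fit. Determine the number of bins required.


Place items sequentially using First-Fit:
  Item 0.8 -> new Bin 1
  Item 0.9 -> new Bin 2
  Item 0.49 -> new Bin 3
  Item 0.75 -> new Bin 4
  Item 0.71 -> new Bin 5
Total bins used = 5

5


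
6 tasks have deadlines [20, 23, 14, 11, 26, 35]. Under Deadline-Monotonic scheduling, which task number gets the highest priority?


Sort tasks by relative deadline (ascending):
  Task 4: deadline = 11
  Task 3: deadline = 14
  Task 1: deadline = 20
  Task 2: deadline = 23
  Task 5: deadline = 26
  Task 6: deadline = 35
Priority order (highest first): [4, 3, 1, 2, 5, 6]
Highest priority task = 4

4


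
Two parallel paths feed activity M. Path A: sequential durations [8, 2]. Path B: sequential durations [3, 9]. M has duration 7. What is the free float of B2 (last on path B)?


ES(B2) = sum of predecessors on chain B = 3
EF(B2) = ES + duration = 3 + 9 = 12
Successor of B2 is M. ES(M) = max(sum(A), sum(B)) = max(10, 12) = 12
Free float = ES(successor) - EF(current) = 12 - 12 = 0

0


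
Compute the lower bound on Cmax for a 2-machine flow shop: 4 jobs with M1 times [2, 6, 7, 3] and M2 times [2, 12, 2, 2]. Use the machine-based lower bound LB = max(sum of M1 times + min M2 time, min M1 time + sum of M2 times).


LB1 = sum(M1 times) + min(M2 times) = 18 + 2 = 20
LB2 = min(M1 times) + sum(M2 times) = 2 + 18 = 20
Lower bound = max(LB1, LB2) = max(20, 20) = 20

20


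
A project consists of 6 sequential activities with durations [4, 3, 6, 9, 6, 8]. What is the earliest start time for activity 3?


Activity 3 starts after activities 1 through 2 complete.
Predecessor durations: [4, 3]
ES = 4 + 3 = 7

7


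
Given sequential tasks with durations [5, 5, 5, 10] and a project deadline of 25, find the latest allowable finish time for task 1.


LF(activity 1) = deadline - sum of successor durations
Successors: activities 2 through 4 with durations [5, 5, 10]
Sum of successor durations = 20
LF = 25 - 20 = 5

5


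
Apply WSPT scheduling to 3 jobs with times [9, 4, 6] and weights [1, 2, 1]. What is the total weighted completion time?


Compute p/w ratios and sort ascending (WSPT): [(4, 2), (6, 1), (9, 1)]
Compute weighted completion times:
  Job (p=4,w=2): C=4, w*C=2*4=8
  Job (p=6,w=1): C=10, w*C=1*10=10
  Job (p=9,w=1): C=19, w*C=1*19=19
Total weighted completion time = 37

37


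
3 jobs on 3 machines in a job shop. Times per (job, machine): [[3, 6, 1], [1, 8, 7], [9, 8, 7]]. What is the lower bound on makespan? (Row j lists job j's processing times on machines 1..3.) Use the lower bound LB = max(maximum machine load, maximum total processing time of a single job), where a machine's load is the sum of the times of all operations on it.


Machine loads:
  Machine 1: 3 + 1 + 9 = 13
  Machine 2: 6 + 8 + 8 = 22
  Machine 3: 1 + 7 + 7 = 15
Max machine load = 22
Job totals:
  Job 1: 10
  Job 2: 16
  Job 3: 24
Max job total = 24
Lower bound = max(22, 24) = 24

24


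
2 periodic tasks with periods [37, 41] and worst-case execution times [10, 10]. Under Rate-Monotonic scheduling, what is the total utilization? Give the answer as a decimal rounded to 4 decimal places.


Compute individual utilizations (exact fractions):
  Task 1: C/T = 10/37 (approx. 0.2703)
  Task 2: C/T = 10/41 (approx. 0.2439)
Total utilization U = 10/37 + 10/41 = 780/1517
Rounded to 4 decimal places: U = 0.5142
RM (Liu & Layland) bound for 2 tasks = 0.828427; compare with U = 780/1517 (approx. 0.514173)
U <= bound, so schedulable by RM sufficient condition.

0.5142


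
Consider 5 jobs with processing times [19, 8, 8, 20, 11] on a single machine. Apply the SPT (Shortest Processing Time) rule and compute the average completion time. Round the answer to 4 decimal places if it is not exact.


Sort jobs by processing time (SPT order): [8, 8, 11, 19, 20]
Compute completion times sequentially:
  Job 1: processing = 8, completes at 8
  Job 2: processing = 8, completes at 16
  Job 3: processing = 11, completes at 27
  Job 4: processing = 19, completes at 46
  Job 5: processing = 20, completes at 66
Sum of completion times = 163
Average completion time = 163/5 = 32.6

32.6


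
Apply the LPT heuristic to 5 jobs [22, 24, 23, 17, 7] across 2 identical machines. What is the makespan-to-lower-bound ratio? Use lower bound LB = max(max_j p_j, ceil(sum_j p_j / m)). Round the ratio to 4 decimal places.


LPT order: [24, 23, 22, 17, 7]
Machine loads after assignment: [48, 45]
LPT makespan = 48
Lower bound = max(max_job, ceil(total/2)) = max(24, 47) = 47
Ratio = 48 / 47 = 1.0213

1.0213


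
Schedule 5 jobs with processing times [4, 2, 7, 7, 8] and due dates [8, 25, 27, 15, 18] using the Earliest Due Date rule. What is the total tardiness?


Sort by due date (EDD order): [(4, 8), (7, 15), (8, 18), (2, 25), (7, 27)]
Compute completion times and tardiness:
  Job 1: p=4, d=8, C=4, tardiness=max(0,4-8)=0
  Job 2: p=7, d=15, C=11, tardiness=max(0,11-15)=0
  Job 3: p=8, d=18, C=19, tardiness=max(0,19-18)=1
  Job 4: p=2, d=25, C=21, tardiness=max(0,21-25)=0
  Job 5: p=7, d=27, C=28, tardiness=max(0,28-27)=1
Total tardiness = 2

2


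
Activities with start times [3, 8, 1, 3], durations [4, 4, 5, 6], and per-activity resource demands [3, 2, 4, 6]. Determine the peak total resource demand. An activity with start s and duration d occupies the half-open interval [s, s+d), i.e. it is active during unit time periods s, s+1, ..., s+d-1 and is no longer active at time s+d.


Each activity i is active on [start_i, start_i + duration_i).
Compute total resource usage per time slot:
  t=0: active resources = [], total = 0
  t=1: active resources = [4], total = 4
  t=2: active resources = [4], total = 4
  t=3: active resources = [3, 4, 6], total = 13
  t=4: active resources = [3, 4, 6], total = 13
  t=5: active resources = [3, 4, 6], total = 13
  t=6: active resources = [3, 6], total = 9
  t=7: active resources = [6], total = 6
  t=8: active resources = [2, 6], total = 8
  t=9: active resources = [2], total = 2
  t=10: active resources = [2], total = 2
  t=11: active resources = [2], total = 2
Peak resource demand = 13

13


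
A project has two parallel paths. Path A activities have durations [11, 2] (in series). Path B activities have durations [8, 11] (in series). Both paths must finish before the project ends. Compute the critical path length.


Path A total = 11 + 2 = 13
Path B total = 8 + 11 = 19
Critical path = longest path = max(13, 19) = 19

19


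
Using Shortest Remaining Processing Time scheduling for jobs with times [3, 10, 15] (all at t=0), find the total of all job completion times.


Since all jobs arrive at t=0, SRPT equals SPT ordering.
SPT order: [3, 10, 15]
Completion times:
  Job 1: p=3, C=3
  Job 2: p=10, C=13
  Job 3: p=15, C=28
Total completion time = 3 + 13 + 28 = 44

44


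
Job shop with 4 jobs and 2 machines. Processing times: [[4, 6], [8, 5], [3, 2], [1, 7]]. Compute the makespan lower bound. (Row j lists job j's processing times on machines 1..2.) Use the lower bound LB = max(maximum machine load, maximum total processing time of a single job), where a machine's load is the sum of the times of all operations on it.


Machine loads:
  Machine 1: 4 + 8 + 3 + 1 = 16
  Machine 2: 6 + 5 + 2 + 7 = 20
Max machine load = 20
Job totals:
  Job 1: 10
  Job 2: 13
  Job 3: 5
  Job 4: 8
Max job total = 13
Lower bound = max(20, 13) = 20

20


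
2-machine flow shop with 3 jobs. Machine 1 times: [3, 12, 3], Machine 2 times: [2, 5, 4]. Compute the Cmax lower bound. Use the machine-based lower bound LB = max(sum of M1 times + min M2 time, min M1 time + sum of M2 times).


LB1 = sum(M1 times) + min(M2 times) = 18 + 2 = 20
LB2 = min(M1 times) + sum(M2 times) = 3 + 11 = 14
Lower bound = max(LB1, LB2) = max(20, 14) = 20

20


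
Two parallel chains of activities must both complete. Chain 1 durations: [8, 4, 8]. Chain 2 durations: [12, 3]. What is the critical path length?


Path A total = 8 + 4 + 8 = 20
Path B total = 12 + 3 = 15
Critical path = longest path = max(20, 15) = 20

20


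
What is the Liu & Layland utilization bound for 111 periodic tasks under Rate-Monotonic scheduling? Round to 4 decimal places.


Compute 2^(1/111) = 1.0062641072
Subtract 1: 1.0062641072 - 1 = 0.0062641072
Multiply by n: 111 * 0.0062641072 = 0.6953158992
Round to 4 dp: 0.6953

0.6953


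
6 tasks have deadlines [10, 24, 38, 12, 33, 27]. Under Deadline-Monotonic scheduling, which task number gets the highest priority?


Sort tasks by relative deadline (ascending):
  Task 1: deadline = 10
  Task 4: deadline = 12
  Task 2: deadline = 24
  Task 6: deadline = 27
  Task 5: deadline = 33
  Task 3: deadline = 38
Priority order (highest first): [1, 4, 2, 6, 5, 3]
Highest priority task = 1

1


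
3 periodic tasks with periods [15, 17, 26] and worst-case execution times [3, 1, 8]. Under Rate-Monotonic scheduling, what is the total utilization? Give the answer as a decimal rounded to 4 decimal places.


Compute individual utilizations (exact fractions):
  Task 1: C/T = 3/15 = 1/5 (approx. 0.2)
  Task 2: C/T = 1/17 (approx. 0.0588)
  Task 3: C/T = 8/26 = 4/13 (approx. 0.3077)
Total utilization U = 1/5 + 1/17 + 4/13 = 626/1105
Rounded to 4 decimal places: U = 0.5665
RM (Liu & Layland) bound for 3 tasks = 0.779763; compare with U = 626/1105 (approx. 0.566516)
U <= bound, so schedulable by RM sufficient condition.

0.5665


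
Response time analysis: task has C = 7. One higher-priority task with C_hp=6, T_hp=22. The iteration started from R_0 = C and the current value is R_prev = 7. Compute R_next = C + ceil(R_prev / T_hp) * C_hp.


R_next = C + ceil(R_prev / T_hp) * C_hp
ceil(7 / 22) = ceil(0.3182) = 1
Interference = 1 * 6 = 6
R_next = 7 + 6 = 13

13


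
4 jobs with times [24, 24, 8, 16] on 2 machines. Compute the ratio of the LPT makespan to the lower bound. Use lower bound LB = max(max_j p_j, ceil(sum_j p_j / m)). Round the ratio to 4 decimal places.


LPT order: [24, 24, 16, 8]
Machine loads after assignment: [40, 32]
LPT makespan = 40
Lower bound = max(max_job, ceil(total/2)) = max(24, 36) = 36
Ratio = 40 / 36 = 1.1111

1.1111


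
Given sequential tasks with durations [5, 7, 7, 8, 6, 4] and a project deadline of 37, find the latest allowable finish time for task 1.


LF(activity 1) = deadline - sum of successor durations
Successors: activities 2 through 6 with durations [7, 7, 8, 6, 4]
Sum of successor durations = 32
LF = 37 - 32 = 5

5


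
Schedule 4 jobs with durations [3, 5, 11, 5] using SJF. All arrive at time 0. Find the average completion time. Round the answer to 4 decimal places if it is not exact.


SJF order (ascending): [3, 5, 5, 11]
Completion times:
  Job 1: burst=3, C=3
  Job 2: burst=5, C=8
  Job 3: burst=5, C=13
  Job 4: burst=11, C=24
Average completion = 48/4 = 12.0

12.0


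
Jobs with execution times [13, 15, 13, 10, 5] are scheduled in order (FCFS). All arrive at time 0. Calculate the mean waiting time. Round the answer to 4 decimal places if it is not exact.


FCFS order (as given): [13, 15, 13, 10, 5]
Waiting times:
  Job 1: wait = 0
  Job 2: wait = 13
  Job 3: wait = 28
  Job 4: wait = 41
  Job 5: wait = 51
Sum of waiting times = 133
Average waiting time = 133/5 = 26.6

26.6


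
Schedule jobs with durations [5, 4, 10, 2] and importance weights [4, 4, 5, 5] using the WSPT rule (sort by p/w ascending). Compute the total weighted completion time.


Compute p/w ratios and sort ascending (WSPT): [(2, 5), (4, 4), (5, 4), (10, 5)]
Compute weighted completion times:
  Job (p=2,w=5): C=2, w*C=5*2=10
  Job (p=4,w=4): C=6, w*C=4*6=24
  Job (p=5,w=4): C=11, w*C=4*11=44
  Job (p=10,w=5): C=21, w*C=5*21=105
Total weighted completion time = 183

183


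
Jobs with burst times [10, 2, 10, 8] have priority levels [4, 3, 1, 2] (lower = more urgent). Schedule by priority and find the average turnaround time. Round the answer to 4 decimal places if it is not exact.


Sort by priority (ascending = highest first):
Order: [(1, 10), (2, 8), (3, 2), (4, 10)]
Completion times:
  Priority 1, burst=10, C=10
  Priority 2, burst=8, C=18
  Priority 3, burst=2, C=20
  Priority 4, burst=10, C=30
Average turnaround = 78/4 = 19.5

19.5


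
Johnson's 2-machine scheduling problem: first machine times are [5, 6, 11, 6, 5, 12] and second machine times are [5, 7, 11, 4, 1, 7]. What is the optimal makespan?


Apply Johnson's rule:
  Group 1 (a <= b): [(1, 5, 5), (2, 6, 7), (3, 11, 11)]
  Group 2 (a > b): [(6, 12, 7), (4, 6, 4), (5, 5, 1)]
Optimal job order: [1, 2, 3, 6, 4, 5]
Schedule:
  Job 1: M1 done at 5, M2 done at 10
  Job 2: M1 done at 11, M2 done at 18
  Job 3: M1 done at 22, M2 done at 33
  Job 6: M1 done at 34, M2 done at 41
  Job 4: M1 done at 40, M2 done at 45
  Job 5: M1 done at 45, M2 done at 46
Makespan = 46

46


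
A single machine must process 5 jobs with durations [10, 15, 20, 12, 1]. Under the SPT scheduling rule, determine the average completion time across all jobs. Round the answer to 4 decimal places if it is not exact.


Sort jobs by processing time (SPT order): [1, 10, 12, 15, 20]
Compute completion times sequentially:
  Job 1: processing = 1, completes at 1
  Job 2: processing = 10, completes at 11
  Job 3: processing = 12, completes at 23
  Job 4: processing = 15, completes at 38
  Job 5: processing = 20, completes at 58
Sum of completion times = 131
Average completion time = 131/5 = 26.2

26.2


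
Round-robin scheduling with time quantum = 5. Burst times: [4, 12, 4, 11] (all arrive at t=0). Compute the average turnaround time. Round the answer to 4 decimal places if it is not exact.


Time quantum = 5
Execution trace:
  J1 runs 4 units, time = 4
  J2 runs 5 units, time = 9
  J3 runs 4 units, time = 13
  J4 runs 5 units, time = 18
  J2 runs 5 units, time = 23
  J4 runs 5 units, time = 28
  J2 runs 2 units, time = 30
  J4 runs 1 units, time = 31
Finish times: [4, 30, 13, 31]
Average turnaround = 78/4 = 19.5

19.5


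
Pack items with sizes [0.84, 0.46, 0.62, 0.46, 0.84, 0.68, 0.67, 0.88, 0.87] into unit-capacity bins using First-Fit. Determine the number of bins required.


Place items sequentially using First-Fit:
  Item 0.84 -> new Bin 1
  Item 0.46 -> new Bin 2
  Item 0.62 -> new Bin 3
  Item 0.46 -> Bin 2 (now 0.92)
  Item 0.84 -> new Bin 4
  Item 0.68 -> new Bin 5
  Item 0.67 -> new Bin 6
  Item 0.88 -> new Bin 7
  Item 0.87 -> new Bin 8
Total bins used = 8

8


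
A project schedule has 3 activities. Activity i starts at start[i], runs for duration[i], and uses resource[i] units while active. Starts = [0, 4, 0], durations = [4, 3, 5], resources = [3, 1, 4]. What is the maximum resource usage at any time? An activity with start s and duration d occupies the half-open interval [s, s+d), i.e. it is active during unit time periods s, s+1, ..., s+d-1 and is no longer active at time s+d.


Each activity i is active on [start_i, start_i + duration_i).
Compute total resource usage per time slot:
  t=0: active resources = [3, 4], total = 7
  t=1: active resources = [3, 4], total = 7
  t=2: active resources = [3, 4], total = 7
  t=3: active resources = [3, 4], total = 7
  t=4: active resources = [1, 4], total = 5
  t=5: active resources = [1], total = 1
  t=6: active resources = [1], total = 1
Peak resource demand = 7

7


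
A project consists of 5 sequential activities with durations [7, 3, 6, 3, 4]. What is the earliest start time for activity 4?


Activity 4 starts after activities 1 through 3 complete.
Predecessor durations: [7, 3, 6]
ES = 7 + 3 + 6 = 16

16


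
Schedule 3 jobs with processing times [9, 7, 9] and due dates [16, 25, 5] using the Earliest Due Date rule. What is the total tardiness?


Sort by due date (EDD order): [(9, 5), (9, 16), (7, 25)]
Compute completion times and tardiness:
  Job 1: p=9, d=5, C=9, tardiness=max(0,9-5)=4
  Job 2: p=9, d=16, C=18, tardiness=max(0,18-16)=2
  Job 3: p=7, d=25, C=25, tardiness=max(0,25-25)=0
Total tardiness = 6

6


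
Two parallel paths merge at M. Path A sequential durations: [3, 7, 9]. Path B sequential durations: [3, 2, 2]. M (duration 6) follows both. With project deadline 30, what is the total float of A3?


Forward pass: ES(A3) = sum of predecessors on chain A = 10
EF = ES + duration = 10 + 9 = 19
Backward pass: LF(M) = deadline = 30; LS(M) = 30 - 6 = 24
LF(A3) = LS(M) - sum(successors on chain A) = 24 - 0 = 24
LS = LF - duration = 24 - 9 = 15
Total float = LS - ES = 15 - 10 = 5

5


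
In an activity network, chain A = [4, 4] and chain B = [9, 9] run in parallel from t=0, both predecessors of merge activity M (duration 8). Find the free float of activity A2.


ES(A2) = sum of predecessors on chain A = 4
EF(A2) = ES + duration = 4 + 4 = 8
Successor of A2 is M. ES(M) = max(sum(A), sum(B)) = max(8, 18) = 18
Free float = ES(successor) - EF(current) = 18 - 8 = 10

10


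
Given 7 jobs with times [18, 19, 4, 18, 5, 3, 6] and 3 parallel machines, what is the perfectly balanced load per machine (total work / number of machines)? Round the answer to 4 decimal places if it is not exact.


Total processing time = 18 + 19 + 4 + 18 + 5 + 3 + 6 = 73
Number of machines = 3
Ideal balanced load = 73 / 3 = 24.3333

24.3333


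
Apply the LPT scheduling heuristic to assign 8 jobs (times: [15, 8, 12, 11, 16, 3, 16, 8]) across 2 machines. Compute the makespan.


Sort jobs in decreasing order (LPT): [16, 16, 15, 12, 11, 8, 8, 3]
Assign each job to the least loaded machine:
  Machine 1: jobs [16, 15, 8, 8], load = 47
  Machine 2: jobs [16, 12, 11, 3], load = 42
Makespan = max load = 47

47


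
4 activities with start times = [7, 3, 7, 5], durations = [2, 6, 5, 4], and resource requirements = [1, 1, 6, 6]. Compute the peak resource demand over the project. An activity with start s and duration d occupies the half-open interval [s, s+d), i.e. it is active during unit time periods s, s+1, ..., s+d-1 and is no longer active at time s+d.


Each activity i is active on [start_i, start_i + duration_i).
Compute total resource usage per time slot:
  t=0: active resources = [], total = 0
  t=1: active resources = [], total = 0
  t=2: active resources = [], total = 0
  t=3: active resources = [1], total = 1
  t=4: active resources = [1], total = 1
  t=5: active resources = [1, 6], total = 7
  t=6: active resources = [1, 6], total = 7
  t=7: active resources = [1, 1, 6, 6], total = 14
  t=8: active resources = [1, 1, 6, 6], total = 14
  t=9: active resources = [6], total = 6
  t=10: active resources = [6], total = 6
  t=11: active resources = [6], total = 6
Peak resource demand = 14

14


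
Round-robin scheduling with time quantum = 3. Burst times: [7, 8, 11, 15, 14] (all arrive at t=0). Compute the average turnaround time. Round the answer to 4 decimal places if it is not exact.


Time quantum = 3
Execution trace:
  J1 runs 3 units, time = 3
  J2 runs 3 units, time = 6
  J3 runs 3 units, time = 9
  J4 runs 3 units, time = 12
  J5 runs 3 units, time = 15
  J1 runs 3 units, time = 18
  J2 runs 3 units, time = 21
  J3 runs 3 units, time = 24
  J4 runs 3 units, time = 27
  J5 runs 3 units, time = 30
  J1 runs 1 units, time = 31
  J2 runs 2 units, time = 33
  J3 runs 3 units, time = 36
  J4 runs 3 units, time = 39
  J5 runs 3 units, time = 42
  J3 runs 2 units, time = 44
  J4 runs 3 units, time = 47
  J5 runs 3 units, time = 50
  J4 runs 3 units, time = 53
  J5 runs 2 units, time = 55
Finish times: [31, 33, 44, 53, 55]
Average turnaround = 216/5 = 43.2

43.2


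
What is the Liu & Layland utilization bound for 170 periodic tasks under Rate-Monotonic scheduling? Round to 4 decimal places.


Compute 2^(1/170) = 1.0040856600
Subtract 1: 1.0040856600 - 1 = 0.0040856600
Multiply by n: 170 * 0.0040856600 = 0.6945622000
Round to 4 dp: 0.6946

0.6946


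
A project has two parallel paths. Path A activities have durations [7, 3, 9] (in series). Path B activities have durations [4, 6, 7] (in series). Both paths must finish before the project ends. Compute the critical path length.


Path A total = 7 + 3 + 9 = 19
Path B total = 4 + 6 + 7 = 17
Critical path = longest path = max(19, 17) = 19

19


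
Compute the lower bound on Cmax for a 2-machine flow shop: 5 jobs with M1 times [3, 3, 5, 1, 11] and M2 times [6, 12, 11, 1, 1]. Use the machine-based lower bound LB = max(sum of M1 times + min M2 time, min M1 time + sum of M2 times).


LB1 = sum(M1 times) + min(M2 times) = 23 + 1 = 24
LB2 = min(M1 times) + sum(M2 times) = 1 + 31 = 32
Lower bound = max(LB1, LB2) = max(24, 32) = 32

32


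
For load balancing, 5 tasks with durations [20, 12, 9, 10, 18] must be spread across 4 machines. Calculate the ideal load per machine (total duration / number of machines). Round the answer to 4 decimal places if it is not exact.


Total processing time = 20 + 12 + 9 + 10 + 18 = 69
Number of machines = 4
Ideal balanced load = 69 / 4 = 17.25

17.25


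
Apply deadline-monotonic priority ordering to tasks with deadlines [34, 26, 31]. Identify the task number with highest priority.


Sort tasks by relative deadline (ascending):
  Task 2: deadline = 26
  Task 3: deadline = 31
  Task 1: deadline = 34
Priority order (highest first): [2, 3, 1]
Highest priority task = 2

2


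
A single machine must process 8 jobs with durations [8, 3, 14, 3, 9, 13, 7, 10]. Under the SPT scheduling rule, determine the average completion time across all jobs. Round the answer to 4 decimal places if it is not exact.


Sort jobs by processing time (SPT order): [3, 3, 7, 8, 9, 10, 13, 14]
Compute completion times sequentially:
  Job 1: processing = 3, completes at 3
  Job 2: processing = 3, completes at 6
  Job 3: processing = 7, completes at 13
  Job 4: processing = 8, completes at 21
  Job 5: processing = 9, completes at 30
  Job 6: processing = 10, completes at 40
  Job 7: processing = 13, completes at 53
  Job 8: processing = 14, completes at 67
Sum of completion times = 233
Average completion time = 233/8 = 29.125

29.125


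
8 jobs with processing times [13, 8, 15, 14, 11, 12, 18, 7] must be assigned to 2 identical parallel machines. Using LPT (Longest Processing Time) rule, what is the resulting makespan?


Sort jobs in decreasing order (LPT): [18, 15, 14, 13, 12, 11, 8, 7]
Assign each job to the least loaded machine:
  Machine 1: jobs [18, 13, 11, 7], load = 49
  Machine 2: jobs [15, 14, 12, 8], load = 49
Makespan = max load = 49

49


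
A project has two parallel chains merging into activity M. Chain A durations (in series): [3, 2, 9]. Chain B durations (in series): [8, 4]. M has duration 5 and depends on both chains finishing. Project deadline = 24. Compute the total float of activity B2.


Forward pass: ES(B2) = sum of predecessors on chain B = 8
EF = ES + duration = 8 + 4 = 12
Backward pass: LF(M) = deadline = 24; LS(M) = 24 - 5 = 19
LF(B2) = LS(M) - sum(successors on chain B) = 19 - 0 = 19
LS = LF - duration = 19 - 4 = 15
Total float = LS - ES = 15 - 8 = 7

7


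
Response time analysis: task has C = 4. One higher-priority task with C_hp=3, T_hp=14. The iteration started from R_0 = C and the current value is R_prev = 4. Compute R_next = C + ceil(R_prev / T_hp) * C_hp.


R_next = C + ceil(R_prev / T_hp) * C_hp
ceil(4 / 14) = ceil(0.2857) = 1
Interference = 1 * 3 = 3
R_next = 4 + 3 = 7

7


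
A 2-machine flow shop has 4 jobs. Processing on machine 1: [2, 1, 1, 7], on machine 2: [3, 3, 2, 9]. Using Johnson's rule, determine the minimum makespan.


Apply Johnson's rule:
  Group 1 (a <= b): [(2, 1, 3), (3, 1, 2), (1, 2, 3), (4, 7, 9)]
  Group 2 (a > b): []
Optimal job order: [2, 3, 1, 4]
Schedule:
  Job 2: M1 done at 1, M2 done at 4
  Job 3: M1 done at 2, M2 done at 6
  Job 1: M1 done at 4, M2 done at 9
  Job 4: M1 done at 11, M2 done at 20
Makespan = 20

20


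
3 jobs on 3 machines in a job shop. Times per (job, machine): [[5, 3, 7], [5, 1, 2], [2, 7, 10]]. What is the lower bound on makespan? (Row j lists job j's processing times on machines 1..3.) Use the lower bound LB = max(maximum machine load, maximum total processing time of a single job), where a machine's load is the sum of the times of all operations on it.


Machine loads:
  Machine 1: 5 + 5 + 2 = 12
  Machine 2: 3 + 1 + 7 = 11
  Machine 3: 7 + 2 + 10 = 19
Max machine load = 19
Job totals:
  Job 1: 15
  Job 2: 8
  Job 3: 19
Max job total = 19
Lower bound = max(19, 19) = 19

19


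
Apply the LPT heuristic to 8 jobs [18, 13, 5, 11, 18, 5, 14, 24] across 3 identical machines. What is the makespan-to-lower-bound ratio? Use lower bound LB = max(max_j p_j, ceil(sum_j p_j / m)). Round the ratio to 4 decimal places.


LPT order: [24, 18, 18, 14, 13, 11, 5, 5]
Machine loads after assignment: [35, 37, 36]
LPT makespan = 37
Lower bound = max(max_job, ceil(total/3)) = max(24, 36) = 36
Ratio = 37 / 36 = 1.0278

1.0278


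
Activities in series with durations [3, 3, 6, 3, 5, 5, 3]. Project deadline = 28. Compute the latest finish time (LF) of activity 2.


LF(activity 2) = deadline - sum of successor durations
Successors: activities 3 through 7 with durations [6, 3, 5, 5, 3]
Sum of successor durations = 22
LF = 28 - 22 = 6

6


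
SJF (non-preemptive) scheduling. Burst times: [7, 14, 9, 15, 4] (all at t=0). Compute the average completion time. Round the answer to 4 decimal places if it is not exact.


SJF order (ascending): [4, 7, 9, 14, 15]
Completion times:
  Job 1: burst=4, C=4
  Job 2: burst=7, C=11
  Job 3: burst=9, C=20
  Job 4: burst=14, C=34
  Job 5: burst=15, C=49
Average completion = 118/5 = 23.6

23.6


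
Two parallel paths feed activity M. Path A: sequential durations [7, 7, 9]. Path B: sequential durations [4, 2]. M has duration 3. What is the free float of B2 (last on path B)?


ES(B2) = sum of predecessors on chain B = 4
EF(B2) = ES + duration = 4 + 2 = 6
Successor of B2 is M. ES(M) = max(sum(A), sum(B)) = max(23, 6) = 23
Free float = ES(successor) - EF(current) = 23 - 6 = 17

17


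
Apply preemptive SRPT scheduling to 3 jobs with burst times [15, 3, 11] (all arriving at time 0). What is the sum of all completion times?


Since all jobs arrive at t=0, SRPT equals SPT ordering.
SPT order: [3, 11, 15]
Completion times:
  Job 1: p=3, C=3
  Job 2: p=11, C=14
  Job 3: p=15, C=29
Total completion time = 3 + 14 + 29 = 46

46


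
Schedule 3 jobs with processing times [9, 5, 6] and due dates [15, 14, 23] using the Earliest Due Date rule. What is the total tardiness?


Sort by due date (EDD order): [(5, 14), (9, 15), (6, 23)]
Compute completion times and tardiness:
  Job 1: p=5, d=14, C=5, tardiness=max(0,5-14)=0
  Job 2: p=9, d=15, C=14, tardiness=max(0,14-15)=0
  Job 3: p=6, d=23, C=20, tardiness=max(0,20-23)=0
Total tardiness = 0

0


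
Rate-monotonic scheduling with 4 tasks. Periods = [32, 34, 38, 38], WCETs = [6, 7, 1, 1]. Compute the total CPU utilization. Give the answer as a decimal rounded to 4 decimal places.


Compute individual utilizations (exact fractions):
  Task 1: C/T = 6/32 = 3/16 (approx. 0.1875)
  Task 2: C/T = 7/34 (approx. 0.2059)
  Task 3: C/T = 1/38 (approx. 0.0263)
  Task 4: C/T = 1/38 (approx. 0.0263)
Total utilization U = 3/16 + 7/34 + 1/38 + 1/38 = 2305/5168
Rounded to 4 decimal places: U = 0.4460
RM (Liu & Layland) bound for 4 tasks = 0.756828; compare with U = 2305/5168 (approx. 0.446014)
U <= bound, so schedulable by RM sufficient condition.

0.4460


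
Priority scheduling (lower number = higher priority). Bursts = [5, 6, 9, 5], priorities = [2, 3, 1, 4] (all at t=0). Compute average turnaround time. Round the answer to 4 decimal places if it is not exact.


Sort by priority (ascending = highest first):
Order: [(1, 9), (2, 5), (3, 6), (4, 5)]
Completion times:
  Priority 1, burst=9, C=9
  Priority 2, burst=5, C=14
  Priority 3, burst=6, C=20
  Priority 4, burst=5, C=25
Average turnaround = 68/4 = 17.0

17.0


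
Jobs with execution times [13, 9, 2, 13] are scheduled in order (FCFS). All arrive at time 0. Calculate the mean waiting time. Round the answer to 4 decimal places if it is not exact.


FCFS order (as given): [13, 9, 2, 13]
Waiting times:
  Job 1: wait = 0
  Job 2: wait = 13
  Job 3: wait = 22
  Job 4: wait = 24
Sum of waiting times = 59
Average waiting time = 59/4 = 14.75

14.75


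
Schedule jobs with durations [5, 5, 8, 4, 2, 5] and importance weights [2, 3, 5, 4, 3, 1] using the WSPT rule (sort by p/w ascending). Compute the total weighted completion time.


Compute p/w ratios and sort ascending (WSPT): [(2, 3), (4, 4), (8, 5), (5, 3), (5, 2), (5, 1)]
Compute weighted completion times:
  Job (p=2,w=3): C=2, w*C=3*2=6
  Job (p=4,w=4): C=6, w*C=4*6=24
  Job (p=8,w=5): C=14, w*C=5*14=70
  Job (p=5,w=3): C=19, w*C=3*19=57
  Job (p=5,w=2): C=24, w*C=2*24=48
  Job (p=5,w=1): C=29, w*C=1*29=29
Total weighted completion time = 234

234


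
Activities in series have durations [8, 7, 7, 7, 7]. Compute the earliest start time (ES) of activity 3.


Activity 3 starts after activities 1 through 2 complete.
Predecessor durations: [8, 7]
ES = 8 + 7 = 15

15


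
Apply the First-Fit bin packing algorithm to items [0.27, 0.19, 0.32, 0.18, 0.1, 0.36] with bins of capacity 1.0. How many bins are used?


Place items sequentially using First-Fit:
  Item 0.27 -> new Bin 1
  Item 0.19 -> Bin 1 (now 0.46)
  Item 0.32 -> Bin 1 (now 0.78)
  Item 0.18 -> Bin 1 (now 0.96)
  Item 0.1 -> new Bin 2
  Item 0.36 -> Bin 2 (now 0.46)
Total bins used = 2

2


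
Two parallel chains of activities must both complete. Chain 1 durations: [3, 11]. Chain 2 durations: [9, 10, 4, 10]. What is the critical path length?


Path A total = 3 + 11 = 14
Path B total = 9 + 10 + 4 + 10 = 33
Critical path = longest path = max(14, 33) = 33

33


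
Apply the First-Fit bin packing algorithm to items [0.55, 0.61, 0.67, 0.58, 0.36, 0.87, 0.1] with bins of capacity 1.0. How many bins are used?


Place items sequentially using First-Fit:
  Item 0.55 -> new Bin 1
  Item 0.61 -> new Bin 2
  Item 0.67 -> new Bin 3
  Item 0.58 -> new Bin 4
  Item 0.36 -> Bin 1 (now 0.91)
  Item 0.87 -> new Bin 5
  Item 0.1 -> Bin 2 (now 0.71)
Total bins used = 5

5


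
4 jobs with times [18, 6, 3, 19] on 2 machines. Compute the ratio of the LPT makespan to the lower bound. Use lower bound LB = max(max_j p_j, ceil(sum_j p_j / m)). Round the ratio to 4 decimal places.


LPT order: [19, 18, 6, 3]
Machine loads after assignment: [22, 24]
LPT makespan = 24
Lower bound = max(max_job, ceil(total/2)) = max(19, 23) = 23
Ratio = 24 / 23 = 1.0435

1.0435


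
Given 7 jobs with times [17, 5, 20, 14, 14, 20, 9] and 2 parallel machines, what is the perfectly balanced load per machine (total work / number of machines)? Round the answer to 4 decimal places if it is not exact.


Total processing time = 17 + 5 + 20 + 14 + 14 + 20 + 9 = 99
Number of machines = 2
Ideal balanced load = 99 / 2 = 49.5

49.5


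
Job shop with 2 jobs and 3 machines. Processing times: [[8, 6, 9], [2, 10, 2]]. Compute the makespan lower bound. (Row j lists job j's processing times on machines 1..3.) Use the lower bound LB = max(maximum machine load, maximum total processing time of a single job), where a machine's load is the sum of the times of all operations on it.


Machine loads:
  Machine 1: 8 + 2 = 10
  Machine 2: 6 + 10 = 16
  Machine 3: 9 + 2 = 11
Max machine load = 16
Job totals:
  Job 1: 23
  Job 2: 14
Max job total = 23
Lower bound = max(16, 23) = 23

23


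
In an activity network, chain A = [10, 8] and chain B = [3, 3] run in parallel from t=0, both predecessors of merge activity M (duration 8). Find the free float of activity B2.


ES(B2) = sum of predecessors on chain B = 3
EF(B2) = ES + duration = 3 + 3 = 6
Successor of B2 is M. ES(M) = max(sum(A), sum(B)) = max(18, 6) = 18
Free float = ES(successor) - EF(current) = 18 - 6 = 12

12


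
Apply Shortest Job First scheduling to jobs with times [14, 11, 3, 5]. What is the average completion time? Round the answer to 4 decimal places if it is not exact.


SJF order (ascending): [3, 5, 11, 14]
Completion times:
  Job 1: burst=3, C=3
  Job 2: burst=5, C=8
  Job 3: burst=11, C=19
  Job 4: burst=14, C=33
Average completion = 63/4 = 15.75

15.75


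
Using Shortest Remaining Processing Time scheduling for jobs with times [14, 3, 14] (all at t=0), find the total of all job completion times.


Since all jobs arrive at t=0, SRPT equals SPT ordering.
SPT order: [3, 14, 14]
Completion times:
  Job 1: p=3, C=3
  Job 2: p=14, C=17
  Job 3: p=14, C=31
Total completion time = 3 + 17 + 31 = 51

51


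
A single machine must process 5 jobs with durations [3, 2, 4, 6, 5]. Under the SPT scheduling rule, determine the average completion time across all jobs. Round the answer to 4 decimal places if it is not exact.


Sort jobs by processing time (SPT order): [2, 3, 4, 5, 6]
Compute completion times sequentially:
  Job 1: processing = 2, completes at 2
  Job 2: processing = 3, completes at 5
  Job 3: processing = 4, completes at 9
  Job 4: processing = 5, completes at 14
  Job 5: processing = 6, completes at 20
Sum of completion times = 50
Average completion time = 50/5 = 10.0

10.0


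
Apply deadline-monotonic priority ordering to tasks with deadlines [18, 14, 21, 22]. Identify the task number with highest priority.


Sort tasks by relative deadline (ascending):
  Task 2: deadline = 14
  Task 1: deadline = 18
  Task 3: deadline = 21
  Task 4: deadline = 22
Priority order (highest first): [2, 1, 3, 4]
Highest priority task = 2

2


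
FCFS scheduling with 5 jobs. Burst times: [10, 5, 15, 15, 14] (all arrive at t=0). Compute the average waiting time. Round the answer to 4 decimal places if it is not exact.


FCFS order (as given): [10, 5, 15, 15, 14]
Waiting times:
  Job 1: wait = 0
  Job 2: wait = 10
  Job 3: wait = 15
  Job 4: wait = 30
  Job 5: wait = 45
Sum of waiting times = 100
Average waiting time = 100/5 = 20.0

20.0


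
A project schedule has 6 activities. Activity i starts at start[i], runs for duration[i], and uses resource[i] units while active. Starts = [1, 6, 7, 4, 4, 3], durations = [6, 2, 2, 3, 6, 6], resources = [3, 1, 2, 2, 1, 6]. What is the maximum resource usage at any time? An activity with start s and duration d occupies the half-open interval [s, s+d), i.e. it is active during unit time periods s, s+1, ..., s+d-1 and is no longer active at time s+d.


Each activity i is active on [start_i, start_i + duration_i).
Compute total resource usage per time slot:
  t=0: active resources = [], total = 0
  t=1: active resources = [3], total = 3
  t=2: active resources = [3], total = 3
  t=3: active resources = [3, 6], total = 9
  t=4: active resources = [3, 2, 1, 6], total = 12
  t=5: active resources = [3, 2, 1, 6], total = 12
  t=6: active resources = [3, 1, 2, 1, 6], total = 13
  t=7: active resources = [1, 2, 1, 6], total = 10
  t=8: active resources = [2, 1, 6], total = 9
  t=9: active resources = [1], total = 1
Peak resource demand = 13

13


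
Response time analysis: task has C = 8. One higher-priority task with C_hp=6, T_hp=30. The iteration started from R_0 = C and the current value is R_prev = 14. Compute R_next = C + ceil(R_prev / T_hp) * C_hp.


R_next = C + ceil(R_prev / T_hp) * C_hp
ceil(14 / 30) = ceil(0.4667) = 1
Interference = 1 * 6 = 6
R_next = 8 + 6 = 14
R_next = R_prev, so the iteration has converged (response time = 14).

14


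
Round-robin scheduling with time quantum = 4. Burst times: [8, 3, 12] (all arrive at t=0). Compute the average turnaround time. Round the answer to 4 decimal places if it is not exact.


Time quantum = 4
Execution trace:
  J1 runs 4 units, time = 4
  J2 runs 3 units, time = 7
  J3 runs 4 units, time = 11
  J1 runs 4 units, time = 15
  J3 runs 4 units, time = 19
  J3 runs 4 units, time = 23
Finish times: [15, 7, 23]
Average turnaround = 45/3 = 15.0

15.0
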